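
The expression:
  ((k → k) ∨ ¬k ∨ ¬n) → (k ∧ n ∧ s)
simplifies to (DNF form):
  k ∧ n ∧ s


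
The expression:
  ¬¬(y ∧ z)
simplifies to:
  y ∧ z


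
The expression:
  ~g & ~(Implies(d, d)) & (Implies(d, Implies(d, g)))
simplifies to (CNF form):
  False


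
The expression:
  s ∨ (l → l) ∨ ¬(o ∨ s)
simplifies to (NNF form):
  True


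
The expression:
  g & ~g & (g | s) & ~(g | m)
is never true.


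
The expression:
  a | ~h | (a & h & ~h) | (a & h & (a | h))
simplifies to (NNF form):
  a | ~h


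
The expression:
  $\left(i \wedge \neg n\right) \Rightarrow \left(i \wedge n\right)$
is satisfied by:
  {n: True, i: False}
  {i: False, n: False}
  {i: True, n: True}


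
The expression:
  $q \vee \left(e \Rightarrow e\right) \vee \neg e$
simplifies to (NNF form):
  $\text{True}$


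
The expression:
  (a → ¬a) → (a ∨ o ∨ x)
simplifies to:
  a ∨ o ∨ x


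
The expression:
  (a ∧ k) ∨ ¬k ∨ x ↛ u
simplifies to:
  a ∨ (x ∧ ¬u) ∨ ¬k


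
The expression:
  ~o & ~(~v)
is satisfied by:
  {v: True, o: False}


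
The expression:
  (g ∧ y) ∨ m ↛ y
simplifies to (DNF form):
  (g ∧ y) ∨ (m ∧ ¬y)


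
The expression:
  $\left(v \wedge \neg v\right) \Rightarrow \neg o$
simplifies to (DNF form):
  $\text{True}$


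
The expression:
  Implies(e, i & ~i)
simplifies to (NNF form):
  ~e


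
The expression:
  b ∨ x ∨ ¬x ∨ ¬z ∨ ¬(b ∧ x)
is always true.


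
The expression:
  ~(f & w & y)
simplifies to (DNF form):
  ~f | ~w | ~y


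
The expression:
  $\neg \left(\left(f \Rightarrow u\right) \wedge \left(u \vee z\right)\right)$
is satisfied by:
  {f: True, u: False, z: False}
  {u: False, z: False, f: False}
  {z: True, f: True, u: False}


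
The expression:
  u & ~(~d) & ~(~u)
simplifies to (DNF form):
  d & u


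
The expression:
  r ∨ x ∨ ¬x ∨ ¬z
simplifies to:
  True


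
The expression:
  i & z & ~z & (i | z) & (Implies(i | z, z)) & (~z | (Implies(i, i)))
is never true.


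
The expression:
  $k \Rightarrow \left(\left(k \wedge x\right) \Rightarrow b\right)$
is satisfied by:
  {b: True, k: False, x: False}
  {k: False, x: False, b: False}
  {b: True, x: True, k: False}
  {x: True, k: False, b: False}
  {b: True, k: True, x: False}
  {k: True, b: False, x: False}
  {b: True, x: True, k: True}


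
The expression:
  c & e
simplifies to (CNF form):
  c & e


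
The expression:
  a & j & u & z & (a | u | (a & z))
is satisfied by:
  {a: True, z: True, j: True, u: True}


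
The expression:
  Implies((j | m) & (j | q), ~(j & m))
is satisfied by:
  {m: False, j: False}
  {j: True, m: False}
  {m: True, j: False}


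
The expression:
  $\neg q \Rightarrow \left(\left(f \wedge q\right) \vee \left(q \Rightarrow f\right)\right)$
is always true.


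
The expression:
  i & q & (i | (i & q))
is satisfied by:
  {i: True, q: True}


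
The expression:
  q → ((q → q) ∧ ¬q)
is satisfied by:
  {q: False}


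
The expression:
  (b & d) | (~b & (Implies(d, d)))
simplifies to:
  d | ~b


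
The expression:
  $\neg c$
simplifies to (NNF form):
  $\neg c$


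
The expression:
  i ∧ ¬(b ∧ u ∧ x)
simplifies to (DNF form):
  (i ∧ ¬b) ∨ (i ∧ ¬u) ∨ (i ∧ ¬x)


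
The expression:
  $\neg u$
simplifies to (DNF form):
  $\neg u$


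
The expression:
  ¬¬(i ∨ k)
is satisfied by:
  {i: True, k: True}
  {i: True, k: False}
  {k: True, i: False}


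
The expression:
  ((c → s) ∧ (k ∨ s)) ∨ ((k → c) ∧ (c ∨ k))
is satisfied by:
  {k: True, c: True, s: True}
  {k: True, c: True, s: False}
  {k: True, s: True, c: False}
  {k: True, s: False, c: False}
  {c: True, s: True, k: False}
  {c: True, s: False, k: False}
  {s: True, c: False, k: False}


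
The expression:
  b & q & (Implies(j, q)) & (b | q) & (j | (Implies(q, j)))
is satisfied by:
  {j: True, b: True, q: True}


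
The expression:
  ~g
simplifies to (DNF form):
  ~g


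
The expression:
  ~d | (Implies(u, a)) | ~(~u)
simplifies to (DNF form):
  True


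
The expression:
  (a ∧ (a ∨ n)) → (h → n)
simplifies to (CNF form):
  n ∨ ¬a ∨ ¬h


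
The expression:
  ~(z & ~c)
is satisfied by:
  {c: True, z: False}
  {z: False, c: False}
  {z: True, c: True}


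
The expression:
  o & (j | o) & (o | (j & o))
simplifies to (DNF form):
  o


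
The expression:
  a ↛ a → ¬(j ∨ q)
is always true.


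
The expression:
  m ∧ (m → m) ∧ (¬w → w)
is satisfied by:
  {m: True, w: True}


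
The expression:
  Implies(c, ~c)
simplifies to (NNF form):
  ~c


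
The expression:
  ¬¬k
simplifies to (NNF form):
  k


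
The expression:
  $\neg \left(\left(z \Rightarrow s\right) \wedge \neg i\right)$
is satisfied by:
  {i: True, z: True, s: False}
  {i: True, z: False, s: False}
  {i: True, s: True, z: True}
  {i: True, s: True, z: False}
  {z: True, s: False, i: False}


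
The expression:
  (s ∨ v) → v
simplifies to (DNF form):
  v ∨ ¬s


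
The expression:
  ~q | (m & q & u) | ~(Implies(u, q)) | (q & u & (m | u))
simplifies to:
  u | ~q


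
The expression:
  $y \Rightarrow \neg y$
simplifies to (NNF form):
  $\neg y$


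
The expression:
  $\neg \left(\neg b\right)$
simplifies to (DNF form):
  $b$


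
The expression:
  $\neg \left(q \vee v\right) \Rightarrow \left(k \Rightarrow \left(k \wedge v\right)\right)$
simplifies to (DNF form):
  $q \vee v \vee \neg k$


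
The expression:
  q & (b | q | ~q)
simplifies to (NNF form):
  q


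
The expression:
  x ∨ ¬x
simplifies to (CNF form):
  True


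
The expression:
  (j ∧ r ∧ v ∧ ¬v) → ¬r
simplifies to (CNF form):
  True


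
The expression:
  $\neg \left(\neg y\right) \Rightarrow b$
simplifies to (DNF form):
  $b \vee \neg y$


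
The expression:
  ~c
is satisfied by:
  {c: False}


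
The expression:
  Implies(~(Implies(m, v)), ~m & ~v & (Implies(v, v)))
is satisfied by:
  {v: True, m: False}
  {m: False, v: False}
  {m: True, v: True}


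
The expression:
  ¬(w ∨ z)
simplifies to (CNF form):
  ¬w ∧ ¬z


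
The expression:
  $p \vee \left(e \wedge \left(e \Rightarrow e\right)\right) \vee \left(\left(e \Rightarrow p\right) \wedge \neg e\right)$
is always true.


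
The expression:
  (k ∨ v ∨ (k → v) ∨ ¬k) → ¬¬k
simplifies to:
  k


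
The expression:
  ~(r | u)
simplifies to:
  ~r & ~u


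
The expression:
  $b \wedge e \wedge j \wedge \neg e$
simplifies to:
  $\text{False}$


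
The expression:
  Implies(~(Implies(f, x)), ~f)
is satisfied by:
  {x: True, f: False}
  {f: False, x: False}
  {f: True, x: True}


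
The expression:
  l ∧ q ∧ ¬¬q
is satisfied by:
  {q: True, l: True}


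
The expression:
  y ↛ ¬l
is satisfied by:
  {y: True, l: True}


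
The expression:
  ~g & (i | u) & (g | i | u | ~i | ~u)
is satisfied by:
  {i: True, u: True, g: False}
  {i: True, u: False, g: False}
  {u: True, i: False, g: False}


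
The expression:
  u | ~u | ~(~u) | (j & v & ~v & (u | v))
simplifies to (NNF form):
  True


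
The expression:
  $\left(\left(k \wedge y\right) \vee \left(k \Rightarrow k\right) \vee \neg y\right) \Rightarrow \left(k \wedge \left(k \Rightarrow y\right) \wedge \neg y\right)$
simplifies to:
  $\text{False}$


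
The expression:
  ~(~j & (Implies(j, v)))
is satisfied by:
  {j: True}


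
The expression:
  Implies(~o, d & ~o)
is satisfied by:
  {d: True, o: True}
  {d: True, o: False}
  {o: True, d: False}


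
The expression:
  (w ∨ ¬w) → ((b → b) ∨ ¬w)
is always true.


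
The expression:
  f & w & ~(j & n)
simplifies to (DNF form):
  (f & w & ~j) | (f & w & ~n)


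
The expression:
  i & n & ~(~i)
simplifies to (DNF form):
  i & n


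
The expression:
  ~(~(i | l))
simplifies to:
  i | l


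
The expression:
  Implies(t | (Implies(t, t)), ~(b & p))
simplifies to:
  ~b | ~p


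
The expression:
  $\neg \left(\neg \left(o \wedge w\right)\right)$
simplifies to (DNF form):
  $o \wedge w$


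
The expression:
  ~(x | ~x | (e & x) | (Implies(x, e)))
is never true.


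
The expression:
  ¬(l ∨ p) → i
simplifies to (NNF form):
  i ∨ l ∨ p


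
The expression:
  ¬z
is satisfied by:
  {z: False}


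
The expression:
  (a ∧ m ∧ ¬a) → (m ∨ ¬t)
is always true.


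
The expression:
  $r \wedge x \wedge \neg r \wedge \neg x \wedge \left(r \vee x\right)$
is never true.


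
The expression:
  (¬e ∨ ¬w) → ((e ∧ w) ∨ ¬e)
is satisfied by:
  {w: True, e: False}
  {e: False, w: False}
  {e: True, w: True}


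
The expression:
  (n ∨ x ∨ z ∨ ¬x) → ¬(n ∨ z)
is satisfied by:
  {n: False, z: False}


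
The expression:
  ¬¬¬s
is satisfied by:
  {s: False}


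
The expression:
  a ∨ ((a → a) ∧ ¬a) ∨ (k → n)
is always true.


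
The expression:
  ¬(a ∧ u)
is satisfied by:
  {u: False, a: False}
  {a: True, u: False}
  {u: True, a: False}


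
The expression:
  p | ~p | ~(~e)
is always true.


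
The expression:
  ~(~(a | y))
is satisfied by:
  {a: True, y: True}
  {a: True, y: False}
  {y: True, a: False}


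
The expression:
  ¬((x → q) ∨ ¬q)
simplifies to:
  False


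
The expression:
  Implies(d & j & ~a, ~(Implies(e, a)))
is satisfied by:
  {a: True, e: True, d: False, j: False}
  {a: True, e: False, d: False, j: False}
  {e: True, a: False, d: False, j: False}
  {a: False, e: False, d: False, j: False}
  {j: True, a: True, e: True, d: False}
  {j: True, a: True, e: False, d: False}
  {j: True, e: True, a: False, d: False}
  {j: True, e: False, a: False, d: False}
  {a: True, d: True, e: True, j: False}
  {a: True, d: True, e: False, j: False}
  {d: True, e: True, a: False, j: False}
  {d: True, a: False, e: False, j: False}
  {j: True, d: True, a: True, e: True}
  {j: True, d: True, a: True, e: False}
  {j: True, d: True, e: True, a: False}


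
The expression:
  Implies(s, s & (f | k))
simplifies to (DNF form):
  f | k | ~s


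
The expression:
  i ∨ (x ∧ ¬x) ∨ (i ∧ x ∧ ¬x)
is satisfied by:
  {i: True}


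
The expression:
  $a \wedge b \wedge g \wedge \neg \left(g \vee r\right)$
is never true.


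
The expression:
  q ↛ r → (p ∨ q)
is always true.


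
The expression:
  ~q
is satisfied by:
  {q: False}


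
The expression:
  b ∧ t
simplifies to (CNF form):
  b ∧ t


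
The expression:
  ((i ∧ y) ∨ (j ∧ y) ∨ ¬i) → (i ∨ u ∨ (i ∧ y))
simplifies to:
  i ∨ u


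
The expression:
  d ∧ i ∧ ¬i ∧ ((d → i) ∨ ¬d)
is never true.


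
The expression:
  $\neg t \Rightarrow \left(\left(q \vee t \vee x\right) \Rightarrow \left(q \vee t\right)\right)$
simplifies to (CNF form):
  $q \vee t \vee \neg x$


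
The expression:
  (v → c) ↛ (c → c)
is never true.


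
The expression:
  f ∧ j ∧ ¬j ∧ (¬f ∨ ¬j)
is never true.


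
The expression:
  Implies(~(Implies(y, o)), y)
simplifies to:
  True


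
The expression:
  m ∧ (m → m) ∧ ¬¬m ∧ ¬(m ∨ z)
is never true.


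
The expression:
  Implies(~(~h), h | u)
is always true.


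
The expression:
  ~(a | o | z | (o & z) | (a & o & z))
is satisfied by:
  {o: False, z: False, a: False}


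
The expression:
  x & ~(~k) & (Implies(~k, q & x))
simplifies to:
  k & x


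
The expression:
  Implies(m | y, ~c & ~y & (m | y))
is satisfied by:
  {m: False, y: False, c: False}
  {c: True, m: False, y: False}
  {m: True, c: False, y: False}


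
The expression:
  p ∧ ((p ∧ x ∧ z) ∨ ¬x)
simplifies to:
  p ∧ (z ∨ ¬x)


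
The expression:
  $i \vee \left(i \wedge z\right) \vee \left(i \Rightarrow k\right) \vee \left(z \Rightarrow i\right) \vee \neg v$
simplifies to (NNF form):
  $\text{True}$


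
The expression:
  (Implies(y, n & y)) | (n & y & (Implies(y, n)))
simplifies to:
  n | ~y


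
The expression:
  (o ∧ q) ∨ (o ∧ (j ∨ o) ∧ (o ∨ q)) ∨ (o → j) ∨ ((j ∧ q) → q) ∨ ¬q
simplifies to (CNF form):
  True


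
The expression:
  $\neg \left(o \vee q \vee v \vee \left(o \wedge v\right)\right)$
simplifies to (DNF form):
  $\neg o \wedge \neg q \wedge \neg v$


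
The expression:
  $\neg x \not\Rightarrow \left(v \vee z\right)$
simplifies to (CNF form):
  $\neg v \wedge \neg x \wedge \neg z$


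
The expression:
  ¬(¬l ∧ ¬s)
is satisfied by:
  {l: True, s: True}
  {l: True, s: False}
  {s: True, l: False}


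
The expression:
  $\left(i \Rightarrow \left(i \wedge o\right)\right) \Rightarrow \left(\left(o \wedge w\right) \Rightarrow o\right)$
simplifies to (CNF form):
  $\text{True}$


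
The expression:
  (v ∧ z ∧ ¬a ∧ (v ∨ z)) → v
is always true.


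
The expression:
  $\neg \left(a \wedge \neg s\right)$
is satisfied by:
  {s: True, a: False}
  {a: False, s: False}
  {a: True, s: True}


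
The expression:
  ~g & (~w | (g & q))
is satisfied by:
  {g: False, w: False}


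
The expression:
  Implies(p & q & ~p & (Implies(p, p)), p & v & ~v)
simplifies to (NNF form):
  True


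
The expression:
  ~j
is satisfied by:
  {j: False}


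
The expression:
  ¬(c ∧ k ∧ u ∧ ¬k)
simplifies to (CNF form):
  True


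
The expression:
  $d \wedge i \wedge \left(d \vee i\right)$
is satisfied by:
  {i: True, d: True}


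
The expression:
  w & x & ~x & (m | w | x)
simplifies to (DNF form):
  False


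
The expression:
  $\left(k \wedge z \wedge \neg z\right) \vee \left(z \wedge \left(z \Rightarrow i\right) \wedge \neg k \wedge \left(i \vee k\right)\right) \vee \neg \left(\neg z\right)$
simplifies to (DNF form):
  $z$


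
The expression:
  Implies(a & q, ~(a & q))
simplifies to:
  ~a | ~q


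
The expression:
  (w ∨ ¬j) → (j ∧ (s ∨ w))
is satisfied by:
  {j: True}


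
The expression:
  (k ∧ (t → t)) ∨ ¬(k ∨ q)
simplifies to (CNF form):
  k ∨ ¬q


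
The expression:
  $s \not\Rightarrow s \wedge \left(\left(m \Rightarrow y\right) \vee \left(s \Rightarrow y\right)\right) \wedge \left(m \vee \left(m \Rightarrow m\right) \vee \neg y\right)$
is never true.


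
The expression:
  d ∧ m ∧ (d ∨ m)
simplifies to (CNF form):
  d ∧ m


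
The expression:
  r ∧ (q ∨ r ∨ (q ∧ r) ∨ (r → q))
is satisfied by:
  {r: True}


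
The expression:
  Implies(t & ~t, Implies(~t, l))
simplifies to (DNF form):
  True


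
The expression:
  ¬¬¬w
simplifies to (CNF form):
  ¬w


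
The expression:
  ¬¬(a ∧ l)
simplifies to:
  a ∧ l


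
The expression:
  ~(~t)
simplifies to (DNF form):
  t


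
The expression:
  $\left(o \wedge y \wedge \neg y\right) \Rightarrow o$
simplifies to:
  $\text{True}$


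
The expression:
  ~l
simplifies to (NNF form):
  ~l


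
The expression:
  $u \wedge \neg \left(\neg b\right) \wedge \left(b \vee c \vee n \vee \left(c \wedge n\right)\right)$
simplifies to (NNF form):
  $b \wedge u$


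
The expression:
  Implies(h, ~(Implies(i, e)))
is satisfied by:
  {i: True, h: False, e: False}
  {i: False, h: False, e: False}
  {e: True, i: True, h: False}
  {e: True, i: False, h: False}
  {h: True, i: True, e: False}


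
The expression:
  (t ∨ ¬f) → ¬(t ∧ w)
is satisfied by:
  {w: False, t: False}
  {t: True, w: False}
  {w: True, t: False}


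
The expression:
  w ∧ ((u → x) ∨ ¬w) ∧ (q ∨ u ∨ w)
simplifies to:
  w ∧ (x ∨ ¬u)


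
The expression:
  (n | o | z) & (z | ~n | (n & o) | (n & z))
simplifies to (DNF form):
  o | z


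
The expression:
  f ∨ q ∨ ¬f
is always true.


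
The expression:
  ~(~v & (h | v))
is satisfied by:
  {v: True, h: False}
  {h: False, v: False}
  {h: True, v: True}


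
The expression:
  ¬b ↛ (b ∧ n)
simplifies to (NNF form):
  ¬b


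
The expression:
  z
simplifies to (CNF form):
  z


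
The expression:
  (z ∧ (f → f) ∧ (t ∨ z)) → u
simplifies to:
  u ∨ ¬z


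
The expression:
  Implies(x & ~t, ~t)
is always true.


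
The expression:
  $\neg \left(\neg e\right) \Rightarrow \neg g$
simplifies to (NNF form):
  $\neg e \vee \neg g$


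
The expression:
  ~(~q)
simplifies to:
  q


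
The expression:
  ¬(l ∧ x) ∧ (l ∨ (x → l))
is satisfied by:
  {x: False}


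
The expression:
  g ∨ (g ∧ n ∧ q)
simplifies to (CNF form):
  g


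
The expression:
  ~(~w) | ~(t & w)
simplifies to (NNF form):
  True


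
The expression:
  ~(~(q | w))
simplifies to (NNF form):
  q | w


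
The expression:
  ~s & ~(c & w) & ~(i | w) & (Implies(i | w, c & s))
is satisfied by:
  {i: False, w: False, s: False}


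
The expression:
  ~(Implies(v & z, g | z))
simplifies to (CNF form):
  False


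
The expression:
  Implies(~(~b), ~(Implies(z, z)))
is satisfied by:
  {b: False}


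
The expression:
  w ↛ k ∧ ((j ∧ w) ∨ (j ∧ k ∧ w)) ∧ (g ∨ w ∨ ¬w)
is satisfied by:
  {j: True, w: True, k: False}


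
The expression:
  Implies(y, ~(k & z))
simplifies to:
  ~k | ~y | ~z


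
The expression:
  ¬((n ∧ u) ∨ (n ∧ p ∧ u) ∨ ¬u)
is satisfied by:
  {u: True, n: False}


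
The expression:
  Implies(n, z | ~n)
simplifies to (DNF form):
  z | ~n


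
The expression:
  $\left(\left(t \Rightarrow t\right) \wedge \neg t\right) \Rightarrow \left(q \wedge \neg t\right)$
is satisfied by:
  {t: True, q: True}
  {t: True, q: False}
  {q: True, t: False}


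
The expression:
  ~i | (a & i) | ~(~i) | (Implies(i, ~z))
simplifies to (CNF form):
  True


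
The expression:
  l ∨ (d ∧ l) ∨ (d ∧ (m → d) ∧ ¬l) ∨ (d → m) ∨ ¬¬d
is always true.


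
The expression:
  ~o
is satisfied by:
  {o: False}


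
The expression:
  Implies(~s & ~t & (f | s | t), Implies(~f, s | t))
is always true.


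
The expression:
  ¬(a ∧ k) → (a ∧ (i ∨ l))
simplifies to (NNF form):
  a ∧ (i ∨ k ∨ l)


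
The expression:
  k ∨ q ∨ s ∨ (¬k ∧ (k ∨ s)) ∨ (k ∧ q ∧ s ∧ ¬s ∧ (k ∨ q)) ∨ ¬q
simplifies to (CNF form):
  True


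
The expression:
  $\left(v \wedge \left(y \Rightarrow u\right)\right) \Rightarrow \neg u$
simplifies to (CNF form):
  $\neg u \vee \neg v$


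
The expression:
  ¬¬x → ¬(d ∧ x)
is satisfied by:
  {d: False, x: False}
  {x: True, d: False}
  {d: True, x: False}


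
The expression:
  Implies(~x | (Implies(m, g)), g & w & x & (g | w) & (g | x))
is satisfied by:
  {w: True, m: True, x: True, g: False}
  {m: True, x: True, w: False, g: False}
  {w: True, g: True, m: True, x: True}
  {w: True, g: True, x: True, m: False}


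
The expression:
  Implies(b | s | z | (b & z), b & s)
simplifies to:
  (b | ~s) & (b | ~z) & (s | ~b)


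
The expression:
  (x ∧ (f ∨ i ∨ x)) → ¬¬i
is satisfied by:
  {i: True, x: False}
  {x: False, i: False}
  {x: True, i: True}


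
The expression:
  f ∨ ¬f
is always true.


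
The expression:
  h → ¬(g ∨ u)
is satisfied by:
  {g: False, h: False, u: False}
  {u: True, g: False, h: False}
  {g: True, u: False, h: False}
  {u: True, g: True, h: False}
  {h: True, u: False, g: False}


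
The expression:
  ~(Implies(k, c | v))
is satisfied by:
  {k: True, v: False, c: False}


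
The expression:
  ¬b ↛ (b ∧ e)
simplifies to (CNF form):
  ¬b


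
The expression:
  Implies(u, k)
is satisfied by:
  {k: True, u: False}
  {u: False, k: False}
  {u: True, k: True}


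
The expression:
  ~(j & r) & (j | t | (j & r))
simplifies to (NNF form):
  (j & ~r) | (t & ~j)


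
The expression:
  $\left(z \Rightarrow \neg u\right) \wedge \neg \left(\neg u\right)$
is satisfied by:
  {u: True, z: False}


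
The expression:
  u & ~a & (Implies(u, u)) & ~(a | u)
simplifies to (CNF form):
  False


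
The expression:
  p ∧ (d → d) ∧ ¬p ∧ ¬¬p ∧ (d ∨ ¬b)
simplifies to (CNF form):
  False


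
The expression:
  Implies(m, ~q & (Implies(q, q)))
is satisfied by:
  {m: False, q: False}
  {q: True, m: False}
  {m: True, q: False}


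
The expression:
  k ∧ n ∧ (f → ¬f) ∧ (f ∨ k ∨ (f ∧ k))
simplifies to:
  k ∧ n ∧ ¬f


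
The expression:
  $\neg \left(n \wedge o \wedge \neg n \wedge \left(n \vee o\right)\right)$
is always true.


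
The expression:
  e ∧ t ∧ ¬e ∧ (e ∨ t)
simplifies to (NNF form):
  False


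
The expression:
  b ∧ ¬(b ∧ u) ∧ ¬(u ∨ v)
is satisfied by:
  {b: True, u: False, v: False}


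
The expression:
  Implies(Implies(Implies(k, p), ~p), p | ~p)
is always true.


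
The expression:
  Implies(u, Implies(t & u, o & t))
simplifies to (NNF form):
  o | ~t | ~u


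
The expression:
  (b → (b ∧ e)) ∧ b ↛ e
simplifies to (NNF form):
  False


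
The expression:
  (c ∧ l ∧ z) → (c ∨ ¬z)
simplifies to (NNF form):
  True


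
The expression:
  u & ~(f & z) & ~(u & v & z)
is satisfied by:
  {u: True, f: False, z: False, v: False}
  {v: True, u: True, f: False, z: False}
  {f: True, u: True, v: False, z: False}
  {v: True, f: True, u: True, z: False}
  {z: True, u: True, v: False, f: False}


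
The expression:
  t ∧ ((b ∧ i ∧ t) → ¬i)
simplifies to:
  t ∧ (¬b ∨ ¬i)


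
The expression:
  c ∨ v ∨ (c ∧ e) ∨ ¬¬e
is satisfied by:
  {c: True, v: True, e: True}
  {c: True, v: True, e: False}
  {c: True, e: True, v: False}
  {c: True, e: False, v: False}
  {v: True, e: True, c: False}
  {v: True, e: False, c: False}
  {e: True, v: False, c: False}


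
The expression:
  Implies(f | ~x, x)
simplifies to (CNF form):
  x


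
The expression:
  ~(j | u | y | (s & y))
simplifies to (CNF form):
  ~j & ~u & ~y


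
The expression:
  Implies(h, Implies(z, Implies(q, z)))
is always true.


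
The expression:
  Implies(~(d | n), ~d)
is always true.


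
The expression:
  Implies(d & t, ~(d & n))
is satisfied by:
  {t: False, d: False, n: False}
  {n: True, t: False, d: False}
  {d: True, t: False, n: False}
  {n: True, d: True, t: False}
  {t: True, n: False, d: False}
  {n: True, t: True, d: False}
  {d: True, t: True, n: False}


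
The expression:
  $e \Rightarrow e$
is always true.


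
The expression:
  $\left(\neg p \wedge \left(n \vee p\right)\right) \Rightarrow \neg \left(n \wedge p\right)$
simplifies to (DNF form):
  $\text{True}$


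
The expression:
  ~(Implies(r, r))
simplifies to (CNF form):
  False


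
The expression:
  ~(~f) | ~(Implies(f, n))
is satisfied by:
  {f: True}


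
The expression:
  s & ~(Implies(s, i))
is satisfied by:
  {s: True, i: False}


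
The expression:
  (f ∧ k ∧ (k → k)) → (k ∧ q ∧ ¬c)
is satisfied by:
  {q: True, k: False, f: False, c: False}
  {q: False, k: False, f: False, c: False}
  {c: True, q: True, k: False, f: False}
  {c: True, q: False, k: False, f: False}
  {f: True, q: True, k: False, c: False}
  {f: True, q: False, k: False, c: False}
  {f: True, c: True, q: True, k: False}
  {f: True, c: True, q: False, k: False}
  {k: True, q: True, c: False, f: False}
  {k: True, q: False, c: False, f: False}
  {c: True, k: True, q: True, f: False}
  {c: True, k: True, q: False, f: False}
  {f: True, k: True, q: True, c: False}


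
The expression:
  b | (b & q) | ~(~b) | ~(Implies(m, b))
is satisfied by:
  {b: True, m: True}
  {b: True, m: False}
  {m: True, b: False}


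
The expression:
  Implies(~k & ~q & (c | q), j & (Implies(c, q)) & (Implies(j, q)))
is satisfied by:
  {k: True, q: True, c: False}
  {k: True, c: False, q: False}
  {q: True, c: False, k: False}
  {q: False, c: False, k: False}
  {k: True, q: True, c: True}
  {k: True, c: True, q: False}
  {q: True, c: True, k: False}


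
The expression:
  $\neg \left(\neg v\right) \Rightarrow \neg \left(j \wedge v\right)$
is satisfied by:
  {v: False, j: False}
  {j: True, v: False}
  {v: True, j: False}


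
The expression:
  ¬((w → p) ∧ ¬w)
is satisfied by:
  {w: True}


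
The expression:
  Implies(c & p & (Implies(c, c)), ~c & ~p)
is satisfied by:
  {p: False, c: False}
  {c: True, p: False}
  {p: True, c: False}


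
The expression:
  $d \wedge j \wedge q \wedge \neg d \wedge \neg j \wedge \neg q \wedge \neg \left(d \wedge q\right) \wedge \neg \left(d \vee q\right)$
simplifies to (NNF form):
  $\text{False}$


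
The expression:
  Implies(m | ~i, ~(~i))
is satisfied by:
  {i: True}


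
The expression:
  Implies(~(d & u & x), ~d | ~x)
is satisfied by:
  {u: True, d: False, x: False}
  {u: False, d: False, x: False}
  {x: True, u: True, d: False}
  {x: True, u: False, d: False}
  {d: True, u: True, x: False}
  {d: True, u: False, x: False}
  {d: True, x: True, u: True}


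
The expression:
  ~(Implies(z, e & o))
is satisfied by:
  {z: True, e: False, o: False}
  {z: True, o: True, e: False}
  {z: True, e: True, o: False}


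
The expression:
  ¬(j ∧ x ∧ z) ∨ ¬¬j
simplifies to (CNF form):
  True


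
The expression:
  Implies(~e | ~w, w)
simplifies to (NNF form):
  w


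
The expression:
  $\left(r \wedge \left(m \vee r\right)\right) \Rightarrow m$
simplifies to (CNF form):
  $m \vee \neg r$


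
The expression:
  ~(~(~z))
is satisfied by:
  {z: False}


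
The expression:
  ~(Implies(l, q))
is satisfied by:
  {l: True, q: False}


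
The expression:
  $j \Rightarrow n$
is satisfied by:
  {n: True, j: False}
  {j: False, n: False}
  {j: True, n: True}


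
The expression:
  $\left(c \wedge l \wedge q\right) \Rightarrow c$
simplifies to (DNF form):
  $\text{True}$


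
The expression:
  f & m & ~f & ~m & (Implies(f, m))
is never true.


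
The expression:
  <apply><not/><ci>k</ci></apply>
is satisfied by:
  {k: False}


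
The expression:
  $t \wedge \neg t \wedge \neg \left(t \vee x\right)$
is never true.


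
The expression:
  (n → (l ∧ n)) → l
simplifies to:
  l ∨ n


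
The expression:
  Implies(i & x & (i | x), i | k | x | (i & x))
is always true.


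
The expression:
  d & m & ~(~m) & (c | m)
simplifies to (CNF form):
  d & m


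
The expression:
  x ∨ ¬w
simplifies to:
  x ∨ ¬w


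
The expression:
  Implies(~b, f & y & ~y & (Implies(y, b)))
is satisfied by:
  {b: True}


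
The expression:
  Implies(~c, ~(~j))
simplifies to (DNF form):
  c | j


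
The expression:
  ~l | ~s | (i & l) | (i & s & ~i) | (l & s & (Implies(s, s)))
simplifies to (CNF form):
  True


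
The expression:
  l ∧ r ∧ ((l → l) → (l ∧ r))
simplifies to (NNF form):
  l ∧ r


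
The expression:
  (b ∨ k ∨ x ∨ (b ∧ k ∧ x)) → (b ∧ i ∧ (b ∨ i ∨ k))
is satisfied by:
  {b: True, i: True, x: False, k: False}
  {b: True, k: True, i: True, x: False}
  {b: True, x: True, i: True, k: False}
  {b: True, k: True, x: True, i: True}
  {i: True, k: False, x: False, b: False}
  {k: False, i: False, x: False, b: False}


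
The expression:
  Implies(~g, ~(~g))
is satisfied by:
  {g: True}


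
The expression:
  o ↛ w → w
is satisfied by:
  {w: True, o: False}
  {o: False, w: False}
  {o: True, w: True}


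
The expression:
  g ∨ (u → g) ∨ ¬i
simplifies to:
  g ∨ ¬i ∨ ¬u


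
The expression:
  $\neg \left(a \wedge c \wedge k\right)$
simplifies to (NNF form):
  $\neg a \vee \neg c \vee \neg k$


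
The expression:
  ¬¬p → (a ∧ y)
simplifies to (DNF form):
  (a ∧ y) ∨ ¬p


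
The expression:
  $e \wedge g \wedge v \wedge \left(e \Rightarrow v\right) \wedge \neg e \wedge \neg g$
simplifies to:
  $\text{False}$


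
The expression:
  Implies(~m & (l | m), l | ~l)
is always true.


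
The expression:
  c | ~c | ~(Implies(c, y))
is always true.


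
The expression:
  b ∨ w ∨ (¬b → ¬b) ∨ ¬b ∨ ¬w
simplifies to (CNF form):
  True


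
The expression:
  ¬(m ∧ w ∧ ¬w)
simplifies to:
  True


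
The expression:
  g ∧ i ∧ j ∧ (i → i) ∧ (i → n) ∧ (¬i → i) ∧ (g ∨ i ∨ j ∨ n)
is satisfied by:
  {i: True, j: True, n: True, g: True}


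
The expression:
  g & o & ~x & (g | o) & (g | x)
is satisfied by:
  {g: True, o: True, x: False}


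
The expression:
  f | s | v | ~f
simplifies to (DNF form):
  True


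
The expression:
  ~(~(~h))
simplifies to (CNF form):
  ~h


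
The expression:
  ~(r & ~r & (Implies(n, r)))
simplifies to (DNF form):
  True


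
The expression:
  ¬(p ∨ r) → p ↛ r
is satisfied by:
  {r: True, p: True}
  {r: True, p: False}
  {p: True, r: False}


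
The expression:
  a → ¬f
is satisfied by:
  {a: False, f: False}
  {f: True, a: False}
  {a: True, f: False}


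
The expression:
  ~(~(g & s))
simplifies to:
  g & s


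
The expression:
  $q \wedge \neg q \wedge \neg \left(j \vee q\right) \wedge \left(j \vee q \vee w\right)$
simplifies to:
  $\text{False}$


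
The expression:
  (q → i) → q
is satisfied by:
  {q: True}


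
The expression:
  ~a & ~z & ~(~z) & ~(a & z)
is never true.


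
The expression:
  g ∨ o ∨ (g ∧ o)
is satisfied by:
  {o: True, g: True}
  {o: True, g: False}
  {g: True, o: False}


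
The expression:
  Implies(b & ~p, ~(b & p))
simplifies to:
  True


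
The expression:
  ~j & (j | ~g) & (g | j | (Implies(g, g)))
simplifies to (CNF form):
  ~g & ~j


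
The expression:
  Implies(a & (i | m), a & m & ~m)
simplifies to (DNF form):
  ~a | (~i & ~m)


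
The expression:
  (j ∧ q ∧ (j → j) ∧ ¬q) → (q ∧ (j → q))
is always true.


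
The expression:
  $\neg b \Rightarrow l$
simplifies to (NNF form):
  $b \vee l$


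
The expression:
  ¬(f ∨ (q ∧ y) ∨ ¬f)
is never true.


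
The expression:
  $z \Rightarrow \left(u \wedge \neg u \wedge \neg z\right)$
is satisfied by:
  {z: False}


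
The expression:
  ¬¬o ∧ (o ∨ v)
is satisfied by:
  {o: True}


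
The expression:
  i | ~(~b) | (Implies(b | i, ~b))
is always true.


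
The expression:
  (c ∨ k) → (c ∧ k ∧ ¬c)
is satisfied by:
  {k: False, c: False}


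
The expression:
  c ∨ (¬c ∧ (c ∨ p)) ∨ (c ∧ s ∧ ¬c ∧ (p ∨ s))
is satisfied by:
  {c: True, p: True}
  {c: True, p: False}
  {p: True, c: False}


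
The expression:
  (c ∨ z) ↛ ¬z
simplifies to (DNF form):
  z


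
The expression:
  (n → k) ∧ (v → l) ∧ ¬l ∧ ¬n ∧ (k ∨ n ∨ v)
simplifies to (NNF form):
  k ∧ ¬l ∧ ¬n ∧ ¬v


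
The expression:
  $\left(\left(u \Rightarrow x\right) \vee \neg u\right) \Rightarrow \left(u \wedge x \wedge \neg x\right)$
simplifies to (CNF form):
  $u \wedge \neg x$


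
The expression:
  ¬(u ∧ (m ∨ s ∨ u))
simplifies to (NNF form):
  ¬u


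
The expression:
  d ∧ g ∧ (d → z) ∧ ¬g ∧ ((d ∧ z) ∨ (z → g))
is never true.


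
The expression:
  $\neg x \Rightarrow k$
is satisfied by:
  {x: True, k: True}
  {x: True, k: False}
  {k: True, x: False}


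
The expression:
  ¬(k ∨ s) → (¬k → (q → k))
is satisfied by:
  {k: True, s: True, q: False}
  {k: True, s: False, q: False}
  {s: True, k: False, q: False}
  {k: False, s: False, q: False}
  {k: True, q: True, s: True}
  {k: True, q: True, s: False}
  {q: True, s: True, k: False}


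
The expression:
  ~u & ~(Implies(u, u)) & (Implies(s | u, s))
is never true.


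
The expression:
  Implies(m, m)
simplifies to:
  True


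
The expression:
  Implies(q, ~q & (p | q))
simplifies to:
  ~q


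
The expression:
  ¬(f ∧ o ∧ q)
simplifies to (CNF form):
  ¬f ∨ ¬o ∨ ¬q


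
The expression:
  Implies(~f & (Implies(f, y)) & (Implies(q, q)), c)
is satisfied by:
  {c: True, f: True}
  {c: True, f: False}
  {f: True, c: False}


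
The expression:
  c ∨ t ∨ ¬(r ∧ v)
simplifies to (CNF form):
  c ∨ t ∨ ¬r ∨ ¬v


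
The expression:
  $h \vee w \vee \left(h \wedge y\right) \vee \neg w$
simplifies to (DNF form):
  $\text{True}$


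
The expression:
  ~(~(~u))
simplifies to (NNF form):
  ~u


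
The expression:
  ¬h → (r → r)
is always true.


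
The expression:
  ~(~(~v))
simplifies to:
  ~v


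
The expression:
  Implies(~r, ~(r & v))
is always true.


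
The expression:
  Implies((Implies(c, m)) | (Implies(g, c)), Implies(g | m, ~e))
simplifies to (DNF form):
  ~e | (~g & ~m)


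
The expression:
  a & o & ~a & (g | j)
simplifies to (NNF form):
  False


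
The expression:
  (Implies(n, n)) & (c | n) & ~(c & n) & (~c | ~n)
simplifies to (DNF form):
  (c & ~n) | (n & ~c)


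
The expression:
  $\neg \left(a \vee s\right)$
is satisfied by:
  {a: False, s: False}


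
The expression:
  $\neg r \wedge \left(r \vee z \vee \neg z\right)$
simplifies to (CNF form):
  $\neg r$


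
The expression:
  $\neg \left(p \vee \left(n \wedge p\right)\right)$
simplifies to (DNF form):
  $\neg p$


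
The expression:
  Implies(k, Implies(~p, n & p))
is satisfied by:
  {p: True, k: False}
  {k: False, p: False}
  {k: True, p: True}


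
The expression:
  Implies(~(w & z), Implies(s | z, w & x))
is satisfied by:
  {w: True, x: True, s: False, z: False}
  {w: True, s: False, x: False, z: False}
  {z: True, w: True, x: True, s: False}
  {z: True, w: True, s: False, x: False}
  {w: True, x: True, s: True, z: False}
  {w: True, z: True, s: True, x: True}
  {w: True, z: True, s: True, x: False}
  {x: True, z: False, s: False, w: False}
  {z: False, s: False, x: False, w: False}


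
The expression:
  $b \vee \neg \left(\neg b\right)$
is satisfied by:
  {b: True}


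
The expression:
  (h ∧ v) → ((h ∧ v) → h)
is always true.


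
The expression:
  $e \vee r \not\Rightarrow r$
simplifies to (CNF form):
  $e$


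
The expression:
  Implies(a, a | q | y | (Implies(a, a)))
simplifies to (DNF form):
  True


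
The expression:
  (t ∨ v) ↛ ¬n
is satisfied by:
  {t: True, v: True, n: True}
  {t: True, n: True, v: False}
  {v: True, n: True, t: False}


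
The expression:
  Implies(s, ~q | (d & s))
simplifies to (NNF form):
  d | ~q | ~s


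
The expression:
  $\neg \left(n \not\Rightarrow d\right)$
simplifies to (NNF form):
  $d \vee \neg n$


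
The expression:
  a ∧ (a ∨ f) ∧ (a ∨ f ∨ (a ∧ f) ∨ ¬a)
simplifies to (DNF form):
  a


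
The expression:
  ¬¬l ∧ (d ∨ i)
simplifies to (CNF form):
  l ∧ (d ∨ i)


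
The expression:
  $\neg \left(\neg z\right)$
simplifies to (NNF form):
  $z$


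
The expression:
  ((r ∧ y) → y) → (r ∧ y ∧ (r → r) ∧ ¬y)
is never true.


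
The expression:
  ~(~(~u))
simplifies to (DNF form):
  ~u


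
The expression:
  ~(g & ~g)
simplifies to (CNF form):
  True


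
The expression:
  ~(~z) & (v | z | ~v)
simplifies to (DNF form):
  z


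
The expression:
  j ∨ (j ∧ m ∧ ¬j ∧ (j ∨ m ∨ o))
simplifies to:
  j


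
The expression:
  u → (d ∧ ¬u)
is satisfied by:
  {u: False}


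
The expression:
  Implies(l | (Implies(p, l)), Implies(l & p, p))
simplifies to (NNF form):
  True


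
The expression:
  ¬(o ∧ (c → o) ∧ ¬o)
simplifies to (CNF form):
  True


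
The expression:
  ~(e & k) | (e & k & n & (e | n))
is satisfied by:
  {n: True, k: False, e: False}
  {k: False, e: False, n: False}
  {e: True, n: True, k: False}
  {e: True, k: False, n: False}
  {n: True, k: True, e: False}
  {k: True, n: False, e: False}
  {e: True, k: True, n: True}


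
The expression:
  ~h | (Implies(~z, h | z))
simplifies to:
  True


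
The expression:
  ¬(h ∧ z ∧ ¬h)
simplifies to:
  True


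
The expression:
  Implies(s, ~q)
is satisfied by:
  {s: False, q: False}
  {q: True, s: False}
  {s: True, q: False}


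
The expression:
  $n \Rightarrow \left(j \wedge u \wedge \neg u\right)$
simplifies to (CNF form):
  $\neg n$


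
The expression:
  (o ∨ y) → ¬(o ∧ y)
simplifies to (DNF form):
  ¬o ∨ ¬y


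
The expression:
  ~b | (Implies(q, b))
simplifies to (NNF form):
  True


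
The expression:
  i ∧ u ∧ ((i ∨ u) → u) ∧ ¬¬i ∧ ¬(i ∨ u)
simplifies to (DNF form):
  False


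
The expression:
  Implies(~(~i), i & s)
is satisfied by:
  {s: True, i: False}
  {i: False, s: False}
  {i: True, s: True}


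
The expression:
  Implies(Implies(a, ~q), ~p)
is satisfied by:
  {a: True, q: True, p: False}
  {a: True, q: False, p: False}
  {q: True, a: False, p: False}
  {a: False, q: False, p: False}
  {a: True, p: True, q: True}


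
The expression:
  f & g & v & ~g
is never true.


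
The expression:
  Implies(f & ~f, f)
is always true.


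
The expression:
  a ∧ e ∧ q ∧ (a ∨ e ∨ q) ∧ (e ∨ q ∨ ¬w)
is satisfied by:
  {a: True, e: True, q: True}


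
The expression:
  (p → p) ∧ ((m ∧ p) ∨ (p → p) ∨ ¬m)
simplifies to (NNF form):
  True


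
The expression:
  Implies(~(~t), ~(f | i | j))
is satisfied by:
  {j: False, f: False, t: False, i: False}
  {i: True, j: False, f: False, t: False}
  {f: True, i: False, j: False, t: False}
  {i: True, f: True, j: False, t: False}
  {j: True, i: False, f: False, t: False}
  {i: True, j: True, f: False, t: False}
  {f: True, j: True, i: False, t: False}
  {i: True, f: True, j: True, t: False}
  {t: True, i: False, j: False, f: False}


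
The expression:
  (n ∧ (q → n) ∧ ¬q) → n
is always true.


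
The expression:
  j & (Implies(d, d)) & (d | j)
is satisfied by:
  {j: True}


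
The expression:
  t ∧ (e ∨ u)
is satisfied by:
  {t: True, e: True, u: True}
  {t: True, e: True, u: False}
  {t: True, u: True, e: False}


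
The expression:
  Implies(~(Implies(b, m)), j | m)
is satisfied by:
  {m: True, j: True, b: False}
  {m: True, j: False, b: False}
  {j: True, m: False, b: False}
  {m: False, j: False, b: False}
  {b: True, m: True, j: True}
  {b: True, m: True, j: False}
  {b: True, j: True, m: False}


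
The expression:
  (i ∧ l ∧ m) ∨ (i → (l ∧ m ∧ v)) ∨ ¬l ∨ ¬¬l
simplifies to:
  True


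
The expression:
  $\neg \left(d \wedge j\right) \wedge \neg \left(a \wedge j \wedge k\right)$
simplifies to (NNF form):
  $\left(\neg a \wedge \neg d\right) \vee \left(\neg d \wedge \neg k\right) \vee \neg j$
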